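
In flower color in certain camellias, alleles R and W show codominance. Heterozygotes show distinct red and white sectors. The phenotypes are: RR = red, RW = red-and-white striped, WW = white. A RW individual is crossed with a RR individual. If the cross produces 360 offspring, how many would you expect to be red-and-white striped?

Punnett square for RW × RR:
Offspring genotypes: 2 RR, 2 RW
Phenotype counts: 2 red, 2 red-and-white striped
red-and-white striped: 2 out of 4 → fraction 1/2
Expected count = 1/2 × 360 = 180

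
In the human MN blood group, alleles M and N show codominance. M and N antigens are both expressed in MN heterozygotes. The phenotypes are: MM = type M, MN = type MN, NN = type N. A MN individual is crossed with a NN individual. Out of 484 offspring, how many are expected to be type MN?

Punnett square for MN × NN:
Offspring genotypes: 2 MN, 2 NN
Phenotype counts: 2 type MN, 2 type N
type MN: 2 out of 4 → fraction 1/2
Expected count = 1/2 × 484 = 242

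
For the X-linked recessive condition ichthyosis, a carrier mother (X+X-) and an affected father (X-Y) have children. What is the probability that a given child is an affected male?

Cross: X+X- × X-Y
Offspring: 1 X+X-, 1 X+Y, 1 X-X-, 1 X-Y
Probability of an affected male: 1/4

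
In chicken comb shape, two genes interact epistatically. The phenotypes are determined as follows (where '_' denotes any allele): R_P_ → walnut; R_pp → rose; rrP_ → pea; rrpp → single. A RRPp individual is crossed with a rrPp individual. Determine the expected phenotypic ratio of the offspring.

Cross: RRPp × rrPp — consider each gene separately:
R gene: RR × rr → 4 Rr → 4 R_ (out of 4)
P gene: Pp × Pp → 1 PP, 2 Pp, 1 pp → 3 P_ : 1 pp (out of 4)
Genotype classes (out of 4 × 4 = 16): R_P_ = 4×3 = 12; R_pp = 4×1 = 4
Apply the phenotype rules: R_P_ (12) → walnut; R_pp (4) → rose
Phenotype counts (out of 16): 12 walnut, 4 rose
Ratio: 3 walnut : 1 rose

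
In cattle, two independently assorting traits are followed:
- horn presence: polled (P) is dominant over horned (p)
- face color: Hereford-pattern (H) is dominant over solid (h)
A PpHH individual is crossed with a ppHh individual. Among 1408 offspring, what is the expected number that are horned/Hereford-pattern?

Dihybrid cross PpHH × ppHh — consider each gene separately:
horn presence: Pp × pp → 2 Pp, 2 pp → 2 P_ : 2 pp (out of 4)
face color: HH × Hh → 2 HH, 2 Hh → 4 H_ (out of 4)
Combine (counts out of 4 × 4 = 16): polled/Hereford-pattern (P_H_) = 2×4 = 8; horned/Hereford-pattern (ppH_) = 2×4 = 8
Phenotype counts (out of 16): 8 polled/Hereford-pattern, 8 horned/Hereford-pattern
horned/Hereford-pattern: 8 out of 16 → fraction 1/2
Expected count = 1/2 × 1408 = 704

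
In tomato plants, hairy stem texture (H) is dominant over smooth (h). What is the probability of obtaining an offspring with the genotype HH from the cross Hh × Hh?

Punnett square for Hh × Hh:
Offspring genotypes: 1 HH, 2 Hh, 1 hh
Total offspring: 4
Count with target: 1
Probability: 1/4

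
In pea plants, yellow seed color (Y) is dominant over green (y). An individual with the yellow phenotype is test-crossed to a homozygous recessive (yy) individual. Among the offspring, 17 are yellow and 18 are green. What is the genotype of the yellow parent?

Test cross: ? × yy
Offspring: 17 yellow, 18 green — approximately 1:1.
A 1:1 ratio in a test cross indicates the unknown parent is heterozygous (Yy).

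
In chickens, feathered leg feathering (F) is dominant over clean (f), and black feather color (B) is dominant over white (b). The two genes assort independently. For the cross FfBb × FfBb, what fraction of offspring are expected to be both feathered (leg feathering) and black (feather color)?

Dihybrid cross FfBb × FfBb — consider each gene separately:
leg feathering: Ff × Ff → 1 FF, 2 Ff, 1 ff → 3 F_ : 1 ff (out of 4)
feather color: Bb × Bb → 1 BB, 2 Bb, 1 bb → 3 B_ : 1 bb (out of 4)
Looking for: feathered (F_) and black (B_)
P(feathered) = 3/4, P(black) = 3/4
P(both) = 3/4 × 3/4 = 9/16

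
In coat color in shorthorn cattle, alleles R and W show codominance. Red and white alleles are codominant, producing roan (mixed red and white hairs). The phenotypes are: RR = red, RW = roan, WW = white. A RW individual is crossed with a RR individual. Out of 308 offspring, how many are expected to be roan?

Punnett square for RW × RR:
Offspring genotypes: 2 RR, 2 RW
Phenotype counts: 2 red, 2 roan
roan: 2 out of 4 → fraction 1/2
Expected count = 1/2 × 308 = 154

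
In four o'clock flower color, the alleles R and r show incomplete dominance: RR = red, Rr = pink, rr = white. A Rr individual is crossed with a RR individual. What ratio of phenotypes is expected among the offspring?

Punnett square for Rr × RR:
Offspring genotypes: 2 RR, 2 Rr
Phenotype counts: 2 red, 2 pink
Ratio: 1 red : 1 pink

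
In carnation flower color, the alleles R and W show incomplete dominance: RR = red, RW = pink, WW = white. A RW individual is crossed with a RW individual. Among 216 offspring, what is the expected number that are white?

Punnett square for RW × RW:
Offspring genotypes: 1 RR, 2 RW, 1 WW
Phenotype counts: 1 red, 2 pink, 1 white
white: 1 out of 4 → fraction 1/4
Expected count = 1/4 × 216 = 54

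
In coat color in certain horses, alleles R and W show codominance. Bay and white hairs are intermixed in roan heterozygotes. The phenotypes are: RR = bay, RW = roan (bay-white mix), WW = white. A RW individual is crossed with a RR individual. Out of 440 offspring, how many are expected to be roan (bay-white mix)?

Punnett square for RW × RR:
Offspring genotypes: 2 RR, 2 RW
Phenotype counts: 2 bay, 2 roan (bay-white mix)
roan (bay-white mix): 2 out of 4 → fraction 1/2
Expected count = 1/2 × 440 = 220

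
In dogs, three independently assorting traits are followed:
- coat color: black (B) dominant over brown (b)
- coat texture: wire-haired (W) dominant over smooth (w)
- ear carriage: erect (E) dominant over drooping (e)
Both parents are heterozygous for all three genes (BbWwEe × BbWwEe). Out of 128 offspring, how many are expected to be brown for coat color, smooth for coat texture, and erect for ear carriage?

Trihybrid cross: BbWwEe × BbWwEe
Each trait segregates independently with a 3:1 phenotypic ratio, so each gene contributes 3/4 (dominant) or 1/4 (recessive).
Target: brown (coat color), smooth (coat texture), erect (ear carriage)
Probability = product of independent per-trait probabilities
= 1/4 × 1/4 × 3/4 = 3/64
Expected count = 3/64 × 128 = 6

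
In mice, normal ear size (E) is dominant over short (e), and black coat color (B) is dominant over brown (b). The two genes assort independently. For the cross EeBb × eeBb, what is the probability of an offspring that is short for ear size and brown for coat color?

Dihybrid cross EeBb × eeBb — consider each gene separately:
ear size: Ee × ee → 2 Ee, 2 ee → 2 E_ : 2 ee (out of 4)
coat color: Bb × Bb → 1 BB, 2 Bb, 1 bb → 3 B_ : 1 bb (out of 4)
Looking for: short (ee) and brown (bb)
P(short) = 2/4, P(brown) = 1/4
P(both) = 2/4 × 1/4 = 2/16 = 1/8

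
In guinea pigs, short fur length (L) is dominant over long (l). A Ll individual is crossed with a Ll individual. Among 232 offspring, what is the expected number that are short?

Punnett square for Ll × Ll:
Offspring genotypes: 1 LL, 2 Ll, 1 ll
short: 3, long: 1
short: 3 out of 4 → fraction 3/4
Expected count = 3/4 × 232 = 174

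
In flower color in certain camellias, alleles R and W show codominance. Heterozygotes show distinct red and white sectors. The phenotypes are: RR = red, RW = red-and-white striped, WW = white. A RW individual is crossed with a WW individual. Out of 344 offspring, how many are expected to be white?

Punnett square for RW × WW:
Offspring genotypes: 2 RW, 2 WW
Phenotype counts: 2 red-and-white striped, 2 white
white: 2 out of 4 → fraction 1/2
Expected count = 1/2 × 344 = 172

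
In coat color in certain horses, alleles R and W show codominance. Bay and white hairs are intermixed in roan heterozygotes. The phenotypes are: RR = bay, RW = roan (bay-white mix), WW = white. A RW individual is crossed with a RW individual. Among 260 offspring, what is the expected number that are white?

Punnett square for RW × RW:
Offspring genotypes: 1 RR, 2 RW, 1 WW
Phenotype counts: 1 bay, 2 roan (bay-white mix), 1 white
white: 1 out of 4 → fraction 1/4
Expected count = 1/4 × 260 = 65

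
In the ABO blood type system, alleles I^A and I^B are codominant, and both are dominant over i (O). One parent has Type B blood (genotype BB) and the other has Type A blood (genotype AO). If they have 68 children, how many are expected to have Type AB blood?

Cross: BB × AO
Possible offspring genotypes: 2 AB, 2 BO
Blood type counts: 2 Type AB, 2 Type B
Probability of Type AB: 2/4 = 1/2
Expected count = 1/2 × 68 = 34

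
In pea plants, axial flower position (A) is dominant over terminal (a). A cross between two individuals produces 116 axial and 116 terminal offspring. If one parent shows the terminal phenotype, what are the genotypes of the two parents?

Observed offspring: 116 axial, 116 terminal
The observed ratio simplifies to 1:1. One parent shows terminal, so its genotype must be aa. A 1:1 offspring split requires the other parent to be heterozygous (Aa).
Parent genotypes: aa × Aa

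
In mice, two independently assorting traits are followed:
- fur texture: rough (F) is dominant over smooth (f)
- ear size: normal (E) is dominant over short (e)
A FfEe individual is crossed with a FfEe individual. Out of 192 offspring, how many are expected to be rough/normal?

Dihybrid cross FfEe × FfEe — consider each gene separately:
fur texture: Ff × Ff → 1 FF, 2 Ff, 1 ff → 3 F_ : 1 ff (out of 4)
ear size: Ee × Ee → 1 EE, 2 Ee, 1 ee → 3 E_ : 1 ee (out of 4)
Combine (counts out of 4 × 4 = 16): rough/normal (F_E_) = 3×3 = 9; rough/short (F_ee) = 3×1 = 3; smooth/normal (ffE_) = 1×3 = 3; smooth/short (ffee) = 1×1 = 1
Phenotype counts (out of 16): 9 rough/normal, 3 rough/short, 3 smooth/normal, 1 smooth/short
rough/normal: 9 out of 16 → fraction 9/16
Expected count = 9/16 × 192 = 108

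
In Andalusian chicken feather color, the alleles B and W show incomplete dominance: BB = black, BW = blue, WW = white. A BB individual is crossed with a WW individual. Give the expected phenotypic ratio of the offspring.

Punnett square for BB × WW:
Offspring genotypes: 4 BW
Phenotype counts: 4 blue
Ratio: all blue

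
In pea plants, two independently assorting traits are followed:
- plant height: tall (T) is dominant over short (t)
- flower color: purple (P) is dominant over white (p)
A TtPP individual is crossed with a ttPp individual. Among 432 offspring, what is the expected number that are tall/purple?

Dihybrid cross TtPP × ttPp — consider each gene separately:
plant height: Tt × tt → 2 Tt, 2 tt → 2 T_ : 2 tt (out of 4)
flower color: PP × Pp → 2 PP, 2 Pp → 4 P_ (out of 4)
Combine (counts out of 4 × 4 = 16): tall/purple (T_P_) = 2×4 = 8; short/purple (ttP_) = 2×4 = 8
Phenotype counts (out of 16): 8 tall/purple, 8 short/purple
tall/purple: 8 out of 16 → fraction 1/2
Expected count = 1/2 × 432 = 216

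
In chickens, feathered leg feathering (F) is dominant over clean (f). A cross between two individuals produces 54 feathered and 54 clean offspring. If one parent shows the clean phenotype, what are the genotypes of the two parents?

Observed offspring: 54 feathered, 54 clean
The observed ratio simplifies to 1:1. One parent shows clean, so its genotype must be ff. A 1:1 offspring split requires the other parent to be heterozygous (Ff).
Parent genotypes: ff × Ff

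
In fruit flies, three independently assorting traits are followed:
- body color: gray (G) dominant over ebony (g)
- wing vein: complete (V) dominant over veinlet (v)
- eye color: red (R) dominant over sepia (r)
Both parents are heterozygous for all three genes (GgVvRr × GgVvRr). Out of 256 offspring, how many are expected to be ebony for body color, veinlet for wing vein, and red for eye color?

Trihybrid cross: GgVvRr × GgVvRr
Each trait segregates independently with a 3:1 phenotypic ratio, so each gene contributes 3/4 (dominant) or 1/4 (recessive).
Target: ebony (body color), veinlet (wing vein), red (eye color)
Probability = product of independent per-trait probabilities
= 1/4 × 1/4 × 3/4 = 3/64
Expected count = 3/64 × 256 = 12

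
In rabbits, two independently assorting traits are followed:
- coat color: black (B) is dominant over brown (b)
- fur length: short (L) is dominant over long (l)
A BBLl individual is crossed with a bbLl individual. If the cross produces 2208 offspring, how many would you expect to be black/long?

Dihybrid cross BBLl × bbLl — consider each gene separately:
coat color: BB × bb → 4 Bb → 4 B_ (out of 4)
fur length: Ll × Ll → 1 LL, 2 Ll, 1 ll → 3 L_ : 1 ll (out of 4)
Combine (counts out of 4 × 4 = 16): black/short (B_L_) = 4×3 = 12; black/long (B_ll) = 4×1 = 4
Phenotype counts (out of 16): 12 black/short, 4 black/long
black/long: 4 out of 16 → fraction 1/4
Expected count = 1/4 × 2208 = 552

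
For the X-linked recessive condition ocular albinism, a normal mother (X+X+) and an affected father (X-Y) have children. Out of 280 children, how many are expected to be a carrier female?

Cross: X+X+ × X-Y
Offspring: 2 X+X-, 2 X+Y
Probability of a carrier female: 2/4 = 1/2
Expected count = 1/2 × 280 = 140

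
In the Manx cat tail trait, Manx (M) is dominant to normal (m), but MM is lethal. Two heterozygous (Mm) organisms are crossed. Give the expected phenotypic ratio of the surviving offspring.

Cross: Mm × Mm
Punnett square offspring (before lethality): 1 MM, 2 Mm, 1 mm
The MM genotype is lethal (embryos die); surviving offspring: 2 Mm, 1 mm
Ratio: 2 Manx (tailless) : 1 normal-tailed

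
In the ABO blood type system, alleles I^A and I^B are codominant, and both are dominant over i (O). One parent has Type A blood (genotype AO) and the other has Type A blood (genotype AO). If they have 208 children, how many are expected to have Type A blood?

Cross: AO × AO
Possible offspring genotypes: 1 AA, 2 AO, 1 OO
Blood type counts: 3 Type A, 1 Type O
Probability of Type A: 3/4
Expected count = 3/4 × 208 = 156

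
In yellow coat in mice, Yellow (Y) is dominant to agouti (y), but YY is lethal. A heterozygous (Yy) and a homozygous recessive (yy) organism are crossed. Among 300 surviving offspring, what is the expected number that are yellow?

Cross: Yy × yy
Punnett square offspring (before lethality): 2 Yy, 2 yy
No YY offspring are produced in this cross.
yellow: 2 out of 4 → fraction 1/2
Expected count = 1/2 × 300 = 150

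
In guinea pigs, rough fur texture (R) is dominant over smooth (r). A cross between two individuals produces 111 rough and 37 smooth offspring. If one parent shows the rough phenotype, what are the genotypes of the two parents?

Observed offspring: 111 rough, 37 smooth
The observed ratio simplifies to 3:1. Smooth (rr) offspring appear, so each parent must contribute one r allele. The parent stated to show rough carries R, so it is Rr. The other parent is then either Rr or rr: Rr × rr would give a 1:1 split, whereas Rr × Rr gives 3:1 — matching the data. So both parents are heterozygous (Rr × Rr).
Parent genotypes: Rr × Rr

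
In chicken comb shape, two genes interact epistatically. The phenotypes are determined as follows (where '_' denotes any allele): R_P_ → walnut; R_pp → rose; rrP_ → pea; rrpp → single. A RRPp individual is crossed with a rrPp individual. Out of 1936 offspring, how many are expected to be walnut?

Cross: RRPp × rrPp — consider each gene separately:
R gene: RR × rr → 4 Rr → 4 R_ (out of 4)
P gene: Pp × Pp → 1 PP, 2 Pp, 1 pp → 3 P_ : 1 pp (out of 4)
Genotype classes (out of 4 × 4 = 16): R_P_ = 4×3 = 12; R_pp = 4×1 = 4
Apply the phenotype rules: R_P_ (12) → walnut; R_pp (4) → rose
Phenotype counts (out of 16): 12 walnut, 4 rose
walnut: 12 out of 16 → fraction 3/4
Expected count = 3/4 × 1936 = 1452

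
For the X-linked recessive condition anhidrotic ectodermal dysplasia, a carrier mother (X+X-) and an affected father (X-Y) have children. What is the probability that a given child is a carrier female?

Cross: X+X- × X-Y
Offspring: 1 X+X-, 1 X+Y, 1 X-X-, 1 X-Y
Probability of a carrier female: 1/4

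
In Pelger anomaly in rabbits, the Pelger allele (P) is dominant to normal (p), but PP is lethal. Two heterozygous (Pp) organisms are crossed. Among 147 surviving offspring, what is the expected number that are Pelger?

Cross: Pp × Pp
Punnett square offspring (before lethality): 1 PP, 2 Pp, 1 pp
The PP genotype is lethal (embryos die); surviving offspring: 2 Pp, 1 pp
Pelger: 2 out of 3 → fraction 2/3
Expected count = 2/3 × 147 = 98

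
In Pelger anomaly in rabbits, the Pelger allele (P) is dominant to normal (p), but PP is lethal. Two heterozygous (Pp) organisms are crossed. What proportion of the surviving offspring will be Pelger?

Cross: Pp × Pp
Punnett square offspring (before lethality): 1 PP, 2 Pp, 1 pp
The PP genotype is lethal (embryos die); surviving offspring: 2 Pp, 1 pp
Pelger: 2 out of 3
Probability: 2/3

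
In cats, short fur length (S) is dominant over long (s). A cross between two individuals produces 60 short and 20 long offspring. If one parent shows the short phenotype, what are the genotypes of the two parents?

Observed offspring: 60 short, 20 long
The observed ratio simplifies to 3:1. Long (ss) offspring appear, so each parent must contribute one s allele. The parent stated to show short carries S, so it is Ss. The other parent is then either Ss or ss: Ss × ss would give a 1:1 split, whereas Ss × Ss gives 3:1 — matching the data. So both parents are heterozygous (Ss × Ss).
Parent genotypes: Ss × Ss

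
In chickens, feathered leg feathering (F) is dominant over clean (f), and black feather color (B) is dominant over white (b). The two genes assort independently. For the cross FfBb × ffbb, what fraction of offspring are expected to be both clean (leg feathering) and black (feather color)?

Dihybrid cross FfBb × ffbb — consider each gene separately:
leg feathering: Ff × ff → 2 Ff, 2 ff → 2 F_ : 2 ff (out of 4)
feather color: Bb × bb → 2 Bb, 2 bb → 2 B_ : 2 bb (out of 4)
Looking for: clean (ff) and black (B_)
P(clean) = 2/4, P(black) = 2/4
P(both) = 2/4 × 2/4 = 4/16 = 1/4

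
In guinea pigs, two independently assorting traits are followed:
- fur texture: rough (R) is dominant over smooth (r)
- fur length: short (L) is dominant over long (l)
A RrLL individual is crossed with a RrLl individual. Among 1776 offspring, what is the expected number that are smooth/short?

Dihybrid cross RrLL × RrLl — consider each gene separately:
fur texture: Rr × Rr → 1 RR, 2 Rr, 1 rr → 3 R_ : 1 rr (out of 4)
fur length: LL × Ll → 2 LL, 2 Ll → 4 L_ (out of 4)
Combine (counts out of 4 × 4 = 16): rough/short (R_L_) = 3×4 = 12; smooth/short (rrL_) = 1×4 = 4
Phenotype counts (out of 16): 12 rough/short, 4 smooth/short
smooth/short: 4 out of 16 → fraction 1/4
Expected count = 1/4 × 1776 = 444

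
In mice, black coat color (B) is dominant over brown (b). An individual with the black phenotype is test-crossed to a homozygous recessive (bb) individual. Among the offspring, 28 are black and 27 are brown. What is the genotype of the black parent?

Test cross: ? × bb
Offspring: 28 black, 27 brown — approximately 1:1.
A 1:1 ratio in a test cross indicates the unknown parent is heterozygous (Bb).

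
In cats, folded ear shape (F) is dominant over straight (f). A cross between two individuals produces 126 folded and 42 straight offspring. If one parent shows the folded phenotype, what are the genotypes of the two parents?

Observed offspring: 126 folded, 42 straight
The observed ratio simplifies to 3:1. Straight (ff) offspring appear, so each parent must contribute one f allele. The parent stated to show folded carries F, so it is Ff. The other parent is then either Ff or ff: Ff × ff would give a 1:1 split, whereas Ff × Ff gives 3:1 — matching the data. So both parents are heterozygous (Ff × Ff).
Parent genotypes: Ff × Ff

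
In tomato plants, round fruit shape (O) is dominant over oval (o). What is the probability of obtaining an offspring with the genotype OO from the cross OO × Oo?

Punnett square for OO × Oo:
Offspring genotypes: 2 OO, 2 Oo
Total offspring: 4
Count with target: 2
Probability: 2/4 = 1/2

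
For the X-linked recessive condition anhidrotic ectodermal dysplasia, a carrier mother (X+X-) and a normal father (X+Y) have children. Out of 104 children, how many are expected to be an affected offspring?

Cross: X+X- × X+Y
Offspring: 1 X+X+, 1 X+Y, 1 X+X-, 1 X-Y
Probability of an affected offspring: 1/4
Expected count = 1/4 × 104 = 26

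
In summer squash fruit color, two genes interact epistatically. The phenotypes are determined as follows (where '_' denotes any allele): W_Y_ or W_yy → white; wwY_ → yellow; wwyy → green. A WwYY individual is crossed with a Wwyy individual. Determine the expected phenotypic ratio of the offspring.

Cross: WwYY × Wwyy — consider each gene separately:
W gene: Ww × Ww → 1 WW, 2 Ww, 1 ww → 3 W_ : 1 ww (out of 4)
Y gene: YY × yy → 4 Yy → 4 Y_ (out of 4)
Genotype classes (out of 4 × 4 = 16): W_Y_ = 3×4 = 12; wwY_ = 1×4 = 4
Apply the phenotype rules: W_Y_ (12) → white; wwY_ (4) → yellow
Phenotype counts (out of 16): 12 white, 4 yellow
Ratio: 3 white : 1 yellow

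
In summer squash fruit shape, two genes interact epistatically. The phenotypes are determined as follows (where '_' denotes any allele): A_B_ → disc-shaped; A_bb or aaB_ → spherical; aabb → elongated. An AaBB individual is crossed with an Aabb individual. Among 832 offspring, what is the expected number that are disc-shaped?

Cross: AaBB × Aabb — consider each gene separately:
A gene: Aa × Aa → 1 AA, 2 Aa, 1 aa → 3 A_ : 1 aa (out of 4)
B gene: BB × bb → 4 Bb → 4 B_ (out of 4)
Genotype classes (out of 4 × 4 = 16): A_B_ = 3×4 = 12; aaB_ = 1×4 = 4
Apply the phenotype rules: A_B_ (12) → disc-shaped; aaB_ (4) → spherical
Phenotype counts (out of 16): 12 disc-shaped, 4 spherical
disc-shaped: 12 out of 16 → fraction 3/4
Expected count = 3/4 × 832 = 624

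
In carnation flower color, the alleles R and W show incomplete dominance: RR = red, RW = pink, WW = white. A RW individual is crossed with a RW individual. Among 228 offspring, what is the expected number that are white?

Punnett square for RW × RW:
Offspring genotypes: 1 RR, 2 RW, 1 WW
Phenotype counts: 1 red, 2 pink, 1 white
white: 1 out of 4 → fraction 1/4
Expected count = 1/4 × 228 = 57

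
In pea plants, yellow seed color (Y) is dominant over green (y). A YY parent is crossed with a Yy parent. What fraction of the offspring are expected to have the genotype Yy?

Punnett square for YY × Yy:
Offspring genotypes: 2 YY, 2 Yy
Total offspring: 4
Count with target: 2
Probability: 2/4 = 1/2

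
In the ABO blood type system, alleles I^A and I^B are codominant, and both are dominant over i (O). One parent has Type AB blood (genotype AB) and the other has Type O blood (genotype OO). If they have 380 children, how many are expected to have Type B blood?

Cross: AB × OO
Possible offspring genotypes: 2 AO, 2 BO
Blood type counts: 2 Type A, 2 Type B
Probability of Type B: 2/4 = 1/2
Expected count = 1/2 × 380 = 190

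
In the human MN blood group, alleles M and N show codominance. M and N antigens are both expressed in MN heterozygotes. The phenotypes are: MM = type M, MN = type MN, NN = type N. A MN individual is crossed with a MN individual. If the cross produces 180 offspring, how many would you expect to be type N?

Punnett square for MN × MN:
Offspring genotypes: 1 MM, 2 MN, 1 NN
Phenotype counts: 1 type M, 2 type MN, 1 type N
type N: 1 out of 4 → fraction 1/4
Expected count = 1/4 × 180 = 45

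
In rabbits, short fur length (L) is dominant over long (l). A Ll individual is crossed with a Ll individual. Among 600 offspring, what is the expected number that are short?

Punnett square for Ll × Ll:
Offspring genotypes: 1 LL, 2 Ll, 1 ll
short: 3, long: 1
short: 3 out of 4 → fraction 3/4
Expected count = 3/4 × 600 = 450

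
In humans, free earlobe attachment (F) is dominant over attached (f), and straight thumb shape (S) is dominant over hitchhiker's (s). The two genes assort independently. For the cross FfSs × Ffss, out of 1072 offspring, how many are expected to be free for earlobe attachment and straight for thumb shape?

Dihybrid cross FfSs × Ffss — consider each gene separately:
earlobe attachment: Ff × Ff → 1 FF, 2 Ff, 1 ff → 3 F_ : 1 ff (out of 4)
thumb shape: Ss × ss → 2 Ss, 2 ss → 2 S_ : 2 ss (out of 4)
Looking for: free (F_) and straight (S_)
P(free) = 3/4, P(straight) = 2/4
P(both) = 3/4 × 2/4 = 6/16 = 3/8
Expected count = 3/8 × 1072 = 402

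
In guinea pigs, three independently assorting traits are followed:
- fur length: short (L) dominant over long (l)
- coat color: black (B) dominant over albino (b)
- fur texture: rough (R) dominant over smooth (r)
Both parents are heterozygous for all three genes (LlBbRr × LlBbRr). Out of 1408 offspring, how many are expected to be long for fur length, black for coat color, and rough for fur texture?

Trihybrid cross: LlBbRr × LlBbRr
Each trait segregates independently with a 3:1 phenotypic ratio, so each gene contributes 3/4 (dominant) or 1/4 (recessive).
Target: long (fur length), black (coat color), rough (fur texture)
Probability = product of independent per-trait probabilities
= 1/4 × 3/4 × 3/4 = 9/64
Expected count = 9/64 × 1408 = 198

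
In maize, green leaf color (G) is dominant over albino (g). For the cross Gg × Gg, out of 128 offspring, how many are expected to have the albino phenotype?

Punnett square for Gg × Gg:
Offspring genotypes: 1 GG, 2 Gg, 1 gg
Total offspring: 4
Count with target: 1
Probability: 1/4
Expected count = 1/4 × 128 = 32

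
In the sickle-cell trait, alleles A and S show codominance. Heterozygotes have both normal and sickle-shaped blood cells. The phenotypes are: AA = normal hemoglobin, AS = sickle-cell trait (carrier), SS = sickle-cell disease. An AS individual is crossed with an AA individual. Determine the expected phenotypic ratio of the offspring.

Punnett square for AS × AA:
Offspring genotypes: 2 AA, 2 AS
Phenotype counts: 2 normal hemoglobin, 2 sickle-cell trait (carrier)
Ratio: 1 normal hemoglobin : 1 sickle-cell trait (carrier)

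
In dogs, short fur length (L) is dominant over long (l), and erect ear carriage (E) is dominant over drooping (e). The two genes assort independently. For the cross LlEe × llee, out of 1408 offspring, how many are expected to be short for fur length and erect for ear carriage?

Dihybrid cross LlEe × llee — consider each gene separately:
fur length: Ll × ll → 2 Ll, 2 ll → 2 L_ : 2 ll (out of 4)
ear carriage: Ee × ee → 2 Ee, 2 ee → 2 E_ : 2 ee (out of 4)
Looking for: short (L_) and erect (E_)
P(short) = 2/4, P(erect) = 2/4
P(both) = 2/4 × 2/4 = 4/16 = 1/4
Expected count = 1/4 × 1408 = 352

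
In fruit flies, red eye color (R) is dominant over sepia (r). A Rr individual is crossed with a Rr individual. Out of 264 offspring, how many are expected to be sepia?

Punnett square for Rr × Rr:
Offspring genotypes: 1 RR, 2 Rr, 1 rr
red: 3, sepia: 1
sepia: 1 out of 4 → fraction 1/4
Expected count = 1/4 × 264 = 66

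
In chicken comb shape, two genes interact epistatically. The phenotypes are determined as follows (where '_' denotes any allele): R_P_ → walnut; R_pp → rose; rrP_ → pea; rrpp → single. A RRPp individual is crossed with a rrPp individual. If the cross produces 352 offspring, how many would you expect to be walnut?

Cross: RRPp × rrPp — consider each gene separately:
R gene: RR × rr → 4 Rr → 4 R_ (out of 4)
P gene: Pp × Pp → 1 PP, 2 Pp, 1 pp → 3 P_ : 1 pp (out of 4)
Genotype classes (out of 4 × 4 = 16): R_P_ = 4×3 = 12; R_pp = 4×1 = 4
Apply the phenotype rules: R_P_ (12) → walnut; R_pp (4) → rose
Phenotype counts (out of 16): 12 walnut, 4 rose
walnut: 12 out of 16 → fraction 3/4
Expected count = 3/4 × 352 = 264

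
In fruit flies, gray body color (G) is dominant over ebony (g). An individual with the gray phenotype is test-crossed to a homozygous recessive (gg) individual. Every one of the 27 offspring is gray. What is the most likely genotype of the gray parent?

Test cross: ? × gg
All offspring are gray.
If the unknown parent were heterozygous (Gg), about half of 27 offspring would be ebony; none are. The unknown parent is most likely homozygous dominant (GG).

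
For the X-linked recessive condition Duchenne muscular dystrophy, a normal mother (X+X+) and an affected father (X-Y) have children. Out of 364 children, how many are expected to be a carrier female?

Cross: X+X+ × X-Y
Offspring: 2 X+X-, 2 X+Y
Probability of a carrier female: 2/4 = 1/2
Expected count = 1/2 × 364 = 182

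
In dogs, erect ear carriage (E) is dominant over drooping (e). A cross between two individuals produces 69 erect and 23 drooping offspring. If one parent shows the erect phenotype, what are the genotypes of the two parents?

Observed offspring: 69 erect, 23 drooping
The observed ratio simplifies to 3:1. Drooping (ee) offspring appear, so each parent must contribute one e allele. The parent stated to show erect carries E, so it is Ee. The other parent is then either Ee or ee: Ee × ee would give a 1:1 split, whereas Ee × Ee gives 3:1 — matching the data. So both parents are heterozygous (Ee × Ee).
Parent genotypes: Ee × Ee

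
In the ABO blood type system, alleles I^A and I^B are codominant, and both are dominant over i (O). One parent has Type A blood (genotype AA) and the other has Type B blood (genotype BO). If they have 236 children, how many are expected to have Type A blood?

Cross: AA × BO
Possible offspring genotypes: 2 AB, 2 AO
Blood type counts: 2 Type AB, 2 Type A
Probability of Type A: 2/4 = 1/2
Expected count = 1/2 × 236 = 118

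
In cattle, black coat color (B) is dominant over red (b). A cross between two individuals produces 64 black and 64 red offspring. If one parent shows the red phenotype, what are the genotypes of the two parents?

Observed offspring: 64 black, 64 red
The observed ratio simplifies to 1:1. One parent shows red, so its genotype must be bb. A 1:1 offspring split requires the other parent to be heterozygous (Bb).
Parent genotypes: bb × Bb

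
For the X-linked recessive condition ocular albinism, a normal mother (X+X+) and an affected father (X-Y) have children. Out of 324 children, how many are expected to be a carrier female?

Cross: X+X+ × X-Y
Offspring: 2 X+X-, 2 X+Y
Probability of a carrier female: 2/4 = 1/2
Expected count = 1/2 × 324 = 162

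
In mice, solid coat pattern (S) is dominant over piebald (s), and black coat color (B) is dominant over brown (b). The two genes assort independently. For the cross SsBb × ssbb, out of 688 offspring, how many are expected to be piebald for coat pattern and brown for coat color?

Dihybrid cross SsBb × ssbb — consider each gene separately:
coat pattern: Ss × ss → 2 Ss, 2 ss → 2 S_ : 2 ss (out of 4)
coat color: Bb × bb → 2 Bb, 2 bb → 2 B_ : 2 bb (out of 4)
Looking for: piebald (ss) and brown (bb)
P(piebald) = 2/4, P(brown) = 2/4
P(both) = 2/4 × 2/4 = 4/16 = 1/4
Expected count = 1/4 × 688 = 172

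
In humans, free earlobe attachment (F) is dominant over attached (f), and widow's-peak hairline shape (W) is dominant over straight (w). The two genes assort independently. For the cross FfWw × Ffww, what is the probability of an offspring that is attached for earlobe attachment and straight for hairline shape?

Dihybrid cross FfWw × Ffww — consider each gene separately:
earlobe attachment: Ff × Ff → 1 FF, 2 Ff, 1 ff → 3 F_ : 1 ff (out of 4)
hairline shape: Ww × ww → 2 Ww, 2 ww → 2 W_ : 2 ww (out of 4)
Looking for: attached (ff) and straight (ww)
P(attached) = 1/4, P(straight) = 2/4
P(both) = 1/4 × 2/4 = 2/16 = 1/8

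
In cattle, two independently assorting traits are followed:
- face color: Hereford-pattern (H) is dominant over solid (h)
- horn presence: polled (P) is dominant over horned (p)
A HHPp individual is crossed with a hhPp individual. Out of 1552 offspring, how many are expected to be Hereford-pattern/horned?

Dihybrid cross HHPp × hhPp — consider each gene separately:
face color: HH × hh → 4 Hh → 4 H_ (out of 4)
horn presence: Pp × Pp → 1 PP, 2 Pp, 1 pp → 3 P_ : 1 pp (out of 4)
Combine (counts out of 4 × 4 = 16): Hereford-pattern/polled (H_P_) = 4×3 = 12; Hereford-pattern/horned (H_pp) = 4×1 = 4
Phenotype counts (out of 16): 12 Hereford-pattern/polled, 4 Hereford-pattern/horned
Hereford-pattern/horned: 4 out of 16 → fraction 1/4
Expected count = 1/4 × 1552 = 388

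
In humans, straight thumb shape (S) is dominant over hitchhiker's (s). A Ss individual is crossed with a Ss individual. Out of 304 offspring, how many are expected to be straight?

Punnett square for Ss × Ss:
Offspring genotypes: 1 SS, 2 Ss, 1 ss
straight: 3, hitchhiker's: 1
straight: 3 out of 4 → fraction 3/4
Expected count = 3/4 × 304 = 228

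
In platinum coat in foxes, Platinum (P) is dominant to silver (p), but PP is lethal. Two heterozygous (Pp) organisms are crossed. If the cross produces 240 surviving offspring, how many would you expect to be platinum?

Cross: Pp × Pp
Punnett square offspring (before lethality): 1 PP, 2 Pp, 1 pp
The PP genotype is lethal (embryos die); surviving offspring: 2 Pp, 1 pp
platinum: 2 out of 3 → fraction 2/3
Expected count = 2/3 × 240 = 160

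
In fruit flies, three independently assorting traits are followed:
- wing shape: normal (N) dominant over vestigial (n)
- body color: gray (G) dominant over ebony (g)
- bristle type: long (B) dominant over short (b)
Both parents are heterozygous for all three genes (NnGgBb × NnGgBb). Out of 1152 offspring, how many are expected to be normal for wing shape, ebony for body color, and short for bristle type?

Trihybrid cross: NnGgBb × NnGgBb
Each trait segregates independently with a 3:1 phenotypic ratio, so each gene contributes 3/4 (dominant) or 1/4 (recessive).
Target: normal (wing shape), ebony (body color), short (bristle type)
Probability = product of independent per-trait probabilities
= 3/4 × 1/4 × 1/4 = 3/64
Expected count = 3/64 × 1152 = 54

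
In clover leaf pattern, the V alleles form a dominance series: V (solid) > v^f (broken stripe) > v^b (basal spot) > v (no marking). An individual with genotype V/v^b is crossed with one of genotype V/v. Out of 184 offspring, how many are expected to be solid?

Cross: V/v^b × V/v
Allele dominance: V > v^f > v^b > v
Offspring genotypes: 1 V/V, 1 V/v, 1 V/v^b, 1 v^b/v
Phenotype counts: 3 solid, 1 basal spot
solid: 3 out of 4 → fraction 3/4
Expected count = 3/4 × 184 = 138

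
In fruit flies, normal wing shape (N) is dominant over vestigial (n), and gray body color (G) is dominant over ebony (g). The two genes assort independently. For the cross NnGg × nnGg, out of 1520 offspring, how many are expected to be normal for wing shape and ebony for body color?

Dihybrid cross NnGg × nnGg — consider each gene separately:
wing shape: Nn × nn → 2 Nn, 2 nn → 2 N_ : 2 nn (out of 4)
body color: Gg × Gg → 1 GG, 2 Gg, 1 gg → 3 G_ : 1 gg (out of 4)
Looking for: normal (N_) and ebony (gg)
P(normal) = 2/4, P(ebony) = 1/4
P(both) = 2/4 × 1/4 = 2/16 = 1/8
Expected count = 1/8 × 1520 = 190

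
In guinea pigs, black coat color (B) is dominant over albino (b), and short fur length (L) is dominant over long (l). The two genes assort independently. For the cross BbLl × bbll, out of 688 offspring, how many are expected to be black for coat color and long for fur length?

Dihybrid cross BbLl × bbll — consider each gene separately:
coat color: Bb × bb → 2 Bb, 2 bb → 2 B_ : 2 bb (out of 4)
fur length: Ll × ll → 2 Ll, 2 ll → 2 L_ : 2 ll (out of 4)
Looking for: black (B_) and long (ll)
P(black) = 2/4, P(long) = 2/4
P(both) = 2/4 × 2/4 = 4/16 = 1/4
Expected count = 1/4 × 688 = 172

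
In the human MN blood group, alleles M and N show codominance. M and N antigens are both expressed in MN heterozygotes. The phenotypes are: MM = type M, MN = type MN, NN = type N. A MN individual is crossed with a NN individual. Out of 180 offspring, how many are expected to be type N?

Punnett square for MN × NN:
Offspring genotypes: 2 MN, 2 NN
Phenotype counts: 2 type MN, 2 type N
type N: 2 out of 4 → fraction 1/2
Expected count = 1/2 × 180 = 90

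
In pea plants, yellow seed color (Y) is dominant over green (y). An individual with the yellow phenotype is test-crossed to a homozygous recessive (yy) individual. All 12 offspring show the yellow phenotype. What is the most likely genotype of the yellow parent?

Test cross: ? × yy
All offspring are yellow.
If the unknown parent were heterozygous (Yy), about half of 12 offspring would be green; none are. The unknown parent is most likely homozygous dominant (YY).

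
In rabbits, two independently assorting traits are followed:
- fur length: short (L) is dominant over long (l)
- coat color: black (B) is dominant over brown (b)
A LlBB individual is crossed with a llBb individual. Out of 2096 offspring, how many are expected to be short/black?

Dihybrid cross LlBB × llBb — consider each gene separately:
fur length: Ll × ll → 2 Ll, 2 ll → 2 L_ : 2 ll (out of 4)
coat color: BB × Bb → 2 BB, 2 Bb → 4 B_ (out of 4)
Combine (counts out of 4 × 4 = 16): short/black (L_B_) = 2×4 = 8; long/black (llB_) = 2×4 = 8
Phenotype counts (out of 16): 8 short/black, 8 long/black
short/black: 8 out of 16 → fraction 1/2
Expected count = 1/2 × 2096 = 1048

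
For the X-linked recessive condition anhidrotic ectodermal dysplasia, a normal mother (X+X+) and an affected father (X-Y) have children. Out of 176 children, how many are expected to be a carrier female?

Cross: X+X+ × X-Y
Offspring: 2 X+X-, 2 X+Y
Probability of a carrier female: 2/4 = 1/2
Expected count = 1/2 × 176 = 88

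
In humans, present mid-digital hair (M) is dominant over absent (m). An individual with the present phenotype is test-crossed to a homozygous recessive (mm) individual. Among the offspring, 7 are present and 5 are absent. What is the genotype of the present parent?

Test cross: ? × mm
Offspring: 7 present, 5 absent — approximately 1:1.
A 1:1 ratio in a test cross indicates the unknown parent is heterozygous (Mm).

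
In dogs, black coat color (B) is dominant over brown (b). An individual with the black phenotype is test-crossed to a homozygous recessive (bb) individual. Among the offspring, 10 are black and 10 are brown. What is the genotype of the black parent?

Test cross: ? × bb
Offspring: 10 black, 10 brown — approximately 1:1.
A 1:1 ratio in a test cross indicates the unknown parent is heterozygous (Bb).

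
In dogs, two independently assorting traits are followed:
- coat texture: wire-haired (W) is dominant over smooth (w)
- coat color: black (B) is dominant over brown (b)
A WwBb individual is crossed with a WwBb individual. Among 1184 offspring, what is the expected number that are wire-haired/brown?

Dihybrid cross WwBb × WwBb — consider each gene separately:
coat texture: Ww × Ww → 1 WW, 2 Ww, 1 ww → 3 W_ : 1 ww (out of 4)
coat color: Bb × Bb → 1 BB, 2 Bb, 1 bb → 3 B_ : 1 bb (out of 4)
Combine (counts out of 4 × 4 = 16): wire-haired/black (W_B_) = 3×3 = 9; wire-haired/brown (W_bb) = 3×1 = 3; smooth/black (wwB_) = 1×3 = 3; smooth/brown (wwbb) = 1×1 = 1
Phenotype counts (out of 16): 9 wire-haired/black, 3 wire-haired/brown, 3 smooth/black, 1 smooth/brown
wire-haired/brown: 3 out of 16 → fraction 3/16
Expected count = 3/16 × 1184 = 222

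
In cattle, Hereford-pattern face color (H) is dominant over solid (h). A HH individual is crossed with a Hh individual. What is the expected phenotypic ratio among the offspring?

Punnett square for HH × Hh:
Offspring genotypes: 2 HH, 2 Hh
Hereford-pattern: 4, solid: 0
Ratio: all Hereford-pattern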